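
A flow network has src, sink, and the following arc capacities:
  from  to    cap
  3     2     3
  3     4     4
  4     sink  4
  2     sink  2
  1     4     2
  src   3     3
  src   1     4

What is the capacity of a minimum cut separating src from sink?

5

Max flow = 5 (via 3 augmenting paths).
In the residual at optimum, the set reachable from src is {1, src}.
Cut edges: src->3 (cap 3), 1->4 (cap 2). Sum = 5.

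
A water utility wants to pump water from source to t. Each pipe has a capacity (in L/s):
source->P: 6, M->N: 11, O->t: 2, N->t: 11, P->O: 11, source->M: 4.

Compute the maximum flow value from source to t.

Augment source->P->O->t: bottleneck 2. Total 2.
Augment source->M->N->t: bottleneck 4. Total 6.
No augmenting path remains in the residual graph.

6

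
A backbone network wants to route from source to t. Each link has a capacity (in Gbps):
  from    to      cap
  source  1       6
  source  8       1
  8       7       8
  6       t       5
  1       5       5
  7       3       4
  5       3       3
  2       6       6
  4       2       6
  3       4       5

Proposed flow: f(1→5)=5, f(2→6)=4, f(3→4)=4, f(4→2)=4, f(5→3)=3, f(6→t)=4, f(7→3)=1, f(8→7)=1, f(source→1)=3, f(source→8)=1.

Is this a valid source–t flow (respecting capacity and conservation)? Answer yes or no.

Conservation fails at 1: inflow 3 ≠ outflow 5.

No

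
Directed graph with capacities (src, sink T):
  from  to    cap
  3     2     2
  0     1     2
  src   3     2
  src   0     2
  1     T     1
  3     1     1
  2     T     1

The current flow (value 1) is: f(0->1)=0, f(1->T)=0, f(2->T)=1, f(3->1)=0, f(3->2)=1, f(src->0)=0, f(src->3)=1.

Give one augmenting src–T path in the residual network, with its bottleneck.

src->3->1->T, bottleneck 1

Residual along src->3->1->T: src->3: 1, 3->1: 1, 1->T: 1.
Bottleneck = min = 1.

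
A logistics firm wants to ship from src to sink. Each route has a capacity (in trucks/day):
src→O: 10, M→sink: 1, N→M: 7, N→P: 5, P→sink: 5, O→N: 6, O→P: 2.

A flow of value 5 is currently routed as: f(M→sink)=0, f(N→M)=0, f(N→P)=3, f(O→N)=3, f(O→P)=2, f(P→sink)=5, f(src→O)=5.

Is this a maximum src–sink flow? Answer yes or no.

Residual path src→O→N→M→sink has bottleneck 1 > 0.
Pushing 1 along it raises the flow to 6, so the given flow is not maximum.

No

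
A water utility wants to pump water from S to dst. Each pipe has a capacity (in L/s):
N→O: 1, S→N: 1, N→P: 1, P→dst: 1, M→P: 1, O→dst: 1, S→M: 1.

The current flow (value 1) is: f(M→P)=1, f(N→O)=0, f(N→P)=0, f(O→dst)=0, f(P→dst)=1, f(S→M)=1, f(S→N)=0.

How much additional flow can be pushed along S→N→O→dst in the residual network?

1

Residual capacities along the path: S→N: 1, N→O: 1, O→dst: 1.
Minimum is 1.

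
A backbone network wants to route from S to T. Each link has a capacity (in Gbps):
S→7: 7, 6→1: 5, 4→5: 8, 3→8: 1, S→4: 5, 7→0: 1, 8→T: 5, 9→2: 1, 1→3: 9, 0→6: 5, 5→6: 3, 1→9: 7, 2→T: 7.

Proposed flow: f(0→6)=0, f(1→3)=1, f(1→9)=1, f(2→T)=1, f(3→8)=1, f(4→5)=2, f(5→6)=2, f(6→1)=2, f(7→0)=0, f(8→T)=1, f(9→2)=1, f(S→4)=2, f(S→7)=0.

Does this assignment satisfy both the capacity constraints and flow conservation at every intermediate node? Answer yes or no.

Every edge has 0 ≤ f(e) ≤ cap(e).
At each intermediate node, inflow equals outflow.

Yes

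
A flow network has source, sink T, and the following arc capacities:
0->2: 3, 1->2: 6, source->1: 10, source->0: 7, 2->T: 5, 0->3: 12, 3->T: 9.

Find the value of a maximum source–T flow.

Augment source->1->2->T: bottleneck 5. Total 5.
Augment source->0->3->T: bottleneck 7. Total 12.
No augmenting path remains in the residual graph.

12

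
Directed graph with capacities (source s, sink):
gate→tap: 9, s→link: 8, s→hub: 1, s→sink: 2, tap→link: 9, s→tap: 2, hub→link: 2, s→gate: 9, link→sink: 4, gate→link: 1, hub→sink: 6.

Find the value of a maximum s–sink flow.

Augment s→sink: bottleneck 2. Total 2.
Augment s→hub→sink: bottleneck 1. Total 3.
Augment s→link→sink: bottleneck 4. Total 7.
No augmenting path remains in the residual graph.

7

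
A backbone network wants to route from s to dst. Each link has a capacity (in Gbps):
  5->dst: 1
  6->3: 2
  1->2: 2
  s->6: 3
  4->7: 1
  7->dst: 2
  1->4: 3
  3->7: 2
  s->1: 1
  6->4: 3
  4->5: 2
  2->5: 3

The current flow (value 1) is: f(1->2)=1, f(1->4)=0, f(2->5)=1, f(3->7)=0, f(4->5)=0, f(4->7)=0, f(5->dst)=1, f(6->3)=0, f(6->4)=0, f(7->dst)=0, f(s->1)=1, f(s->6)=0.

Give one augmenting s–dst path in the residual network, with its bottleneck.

s->6->4->7->dst, bottleneck 1

Residual along s->6->4->7->dst: s->6: 3, 6->4: 3, 4->7: 1, 7->dst: 2.
Bottleneck = min = 1.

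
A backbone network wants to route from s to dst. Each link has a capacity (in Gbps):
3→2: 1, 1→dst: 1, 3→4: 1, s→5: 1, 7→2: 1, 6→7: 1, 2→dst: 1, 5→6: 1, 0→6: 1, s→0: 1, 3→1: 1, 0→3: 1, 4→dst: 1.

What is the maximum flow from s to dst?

Augment s→0→3→1→dst: bottleneck 1. Total 1.
Augment s→5→6→7→2→dst: bottleneck 1. Total 2.
No augmenting path remains in the residual graph.

2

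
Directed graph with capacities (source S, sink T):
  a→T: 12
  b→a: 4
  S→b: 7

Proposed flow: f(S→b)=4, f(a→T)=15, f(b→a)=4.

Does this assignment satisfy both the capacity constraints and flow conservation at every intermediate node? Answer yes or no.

No

Capacity violated on a→T: flow 15 > capacity 12.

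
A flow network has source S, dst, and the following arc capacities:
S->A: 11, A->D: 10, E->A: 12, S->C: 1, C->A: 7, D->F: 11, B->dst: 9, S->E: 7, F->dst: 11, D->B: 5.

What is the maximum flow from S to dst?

Augment S->A->D->F->dst: bottleneck 10. Total 10.
No augmenting path remains in the residual graph.

10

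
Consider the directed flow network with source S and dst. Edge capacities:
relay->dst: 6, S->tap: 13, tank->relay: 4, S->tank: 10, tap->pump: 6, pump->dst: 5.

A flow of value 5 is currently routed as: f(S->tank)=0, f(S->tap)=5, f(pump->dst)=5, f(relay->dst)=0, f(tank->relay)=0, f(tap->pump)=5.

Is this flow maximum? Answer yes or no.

Residual path S->tank->relay->dst has bottleneck 4 > 0.
Pushing 4 along it raises the flow to 9, so the given flow is not maximum.

No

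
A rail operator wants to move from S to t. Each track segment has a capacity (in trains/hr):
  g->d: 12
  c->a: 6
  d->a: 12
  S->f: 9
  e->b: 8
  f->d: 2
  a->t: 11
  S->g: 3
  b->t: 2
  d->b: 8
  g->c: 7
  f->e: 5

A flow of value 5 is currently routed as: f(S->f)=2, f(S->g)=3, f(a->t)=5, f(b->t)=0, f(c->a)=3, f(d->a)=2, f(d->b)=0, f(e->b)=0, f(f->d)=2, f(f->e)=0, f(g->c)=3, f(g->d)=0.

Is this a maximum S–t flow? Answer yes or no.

No

Residual path S->f->e->b->t has bottleneck 2 > 0.
Pushing 2 along it raises the flow to 7, so the given flow is not maximum.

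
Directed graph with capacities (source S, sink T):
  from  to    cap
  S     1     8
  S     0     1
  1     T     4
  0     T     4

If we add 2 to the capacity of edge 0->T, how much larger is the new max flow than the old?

0

Original max flow = 5.
Edge 0->T does not cross the min cut (source side {1, S}), so extra capacity there cannot help.
New max flow = 5. Increase = 0.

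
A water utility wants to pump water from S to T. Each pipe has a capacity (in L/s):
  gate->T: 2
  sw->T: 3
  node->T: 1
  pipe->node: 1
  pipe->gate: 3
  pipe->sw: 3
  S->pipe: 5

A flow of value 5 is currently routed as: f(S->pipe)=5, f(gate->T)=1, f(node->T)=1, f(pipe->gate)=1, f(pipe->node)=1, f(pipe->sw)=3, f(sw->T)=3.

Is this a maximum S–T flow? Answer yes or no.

Residual reachable from S: {S}; T is not reachable.
Saturated cut: S->pipe with total capacity 5 = current flow value. Flow is maximum.

Yes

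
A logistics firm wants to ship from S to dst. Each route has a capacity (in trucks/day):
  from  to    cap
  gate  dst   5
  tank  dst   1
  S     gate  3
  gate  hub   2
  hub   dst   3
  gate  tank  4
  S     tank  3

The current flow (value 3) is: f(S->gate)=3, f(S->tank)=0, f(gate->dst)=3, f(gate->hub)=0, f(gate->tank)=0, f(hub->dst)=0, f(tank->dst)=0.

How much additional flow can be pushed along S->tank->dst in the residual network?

1

Residual capacities along the path: S->tank: 3, tank->dst: 1.
Minimum is 1.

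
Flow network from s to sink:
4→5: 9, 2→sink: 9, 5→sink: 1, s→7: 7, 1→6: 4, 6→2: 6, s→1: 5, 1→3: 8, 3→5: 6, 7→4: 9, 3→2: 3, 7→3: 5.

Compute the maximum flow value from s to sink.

8

Augment s→1→6→2→sink: bottleneck 4. Total 4.
Augment s→1→3→2→sink: bottleneck 1. Total 5.
Augment s→7→3→2→sink: bottleneck 2. Total 7.
Augment s→7→3→5→sink: bottleneck 1. Total 8.
No augmenting path remains in the residual graph.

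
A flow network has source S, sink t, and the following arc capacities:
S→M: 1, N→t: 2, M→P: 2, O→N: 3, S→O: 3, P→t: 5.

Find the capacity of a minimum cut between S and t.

Max flow = 3 (via 2 augmenting paths).
In the residual at optimum, the set reachable from S is {N, O, S}.
Cut edges: S→M (cap 1), N→t (cap 2). Sum = 3.

3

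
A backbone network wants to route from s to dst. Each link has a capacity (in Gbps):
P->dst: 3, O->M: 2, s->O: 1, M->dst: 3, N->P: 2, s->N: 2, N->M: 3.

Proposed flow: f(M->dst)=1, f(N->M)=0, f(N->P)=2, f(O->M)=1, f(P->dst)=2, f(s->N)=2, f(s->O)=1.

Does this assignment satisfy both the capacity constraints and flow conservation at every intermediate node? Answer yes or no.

Yes

Every edge has 0 ≤ f(e) ≤ cap(e).
At each intermediate node, inflow equals outflow.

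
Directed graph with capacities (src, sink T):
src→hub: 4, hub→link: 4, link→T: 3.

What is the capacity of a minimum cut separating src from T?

3

Max flow = 3 (via 1 augmenting path).
In the residual at optimum, the set reachable from src is {hub, link, src}.
Cut edges: link→T (cap 3). Sum = 3.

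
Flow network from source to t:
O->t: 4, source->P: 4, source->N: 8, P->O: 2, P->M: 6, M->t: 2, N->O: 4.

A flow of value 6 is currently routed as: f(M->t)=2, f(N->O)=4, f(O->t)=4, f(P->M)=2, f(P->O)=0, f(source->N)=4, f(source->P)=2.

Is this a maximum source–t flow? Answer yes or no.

Yes

Residual reachable from source: {M, N, O, P, source}; t is not reachable.
Saturated cut: O->t, M->t with total capacity 6 = current flow value. Flow is maximum.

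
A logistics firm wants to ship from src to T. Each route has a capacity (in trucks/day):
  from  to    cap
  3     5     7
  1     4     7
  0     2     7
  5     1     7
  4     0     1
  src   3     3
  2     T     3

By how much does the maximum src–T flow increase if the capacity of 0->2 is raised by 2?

Original max flow = 1.
Edge 0->2 does not cross the min cut (source side {1, 3, 4, 5, src}), so extra capacity there cannot help.
New max flow = 1. Increase = 0.

0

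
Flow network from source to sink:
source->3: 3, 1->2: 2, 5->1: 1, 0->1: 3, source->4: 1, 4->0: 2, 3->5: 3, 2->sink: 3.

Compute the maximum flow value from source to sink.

Augment source->4->0->1->2->sink: bottleneck 1. Total 1.
Augment source->3->5->1->2->sink: bottleneck 1. Total 2.
No augmenting path remains in the residual graph.

2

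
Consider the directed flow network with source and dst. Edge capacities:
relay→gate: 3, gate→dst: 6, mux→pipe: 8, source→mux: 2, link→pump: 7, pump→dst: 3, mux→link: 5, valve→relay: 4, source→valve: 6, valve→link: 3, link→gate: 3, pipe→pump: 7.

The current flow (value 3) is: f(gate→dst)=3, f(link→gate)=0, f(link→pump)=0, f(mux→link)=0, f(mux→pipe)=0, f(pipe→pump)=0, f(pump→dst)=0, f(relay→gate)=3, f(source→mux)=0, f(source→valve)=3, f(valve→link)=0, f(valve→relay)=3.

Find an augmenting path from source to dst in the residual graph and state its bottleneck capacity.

source→valve→link→gate→dst, bottleneck 3

Residual along source→valve→link→gate→dst: source→valve: 3, valve→link: 3, link→gate: 3, gate→dst: 3.
Bottleneck = min = 3.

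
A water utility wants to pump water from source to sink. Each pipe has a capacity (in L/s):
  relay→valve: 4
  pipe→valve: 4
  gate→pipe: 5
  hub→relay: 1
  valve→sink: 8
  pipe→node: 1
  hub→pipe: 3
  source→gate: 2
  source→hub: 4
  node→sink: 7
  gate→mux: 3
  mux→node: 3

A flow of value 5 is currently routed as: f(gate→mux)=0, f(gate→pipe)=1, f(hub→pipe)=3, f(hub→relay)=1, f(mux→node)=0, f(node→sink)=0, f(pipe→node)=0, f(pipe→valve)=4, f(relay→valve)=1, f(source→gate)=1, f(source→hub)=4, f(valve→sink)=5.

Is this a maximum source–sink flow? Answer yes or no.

No

Residual path source→gate→pipe→node→sink has bottleneck 1 > 0.
Pushing 1 along it raises the flow to 6, so the given flow is not maximum.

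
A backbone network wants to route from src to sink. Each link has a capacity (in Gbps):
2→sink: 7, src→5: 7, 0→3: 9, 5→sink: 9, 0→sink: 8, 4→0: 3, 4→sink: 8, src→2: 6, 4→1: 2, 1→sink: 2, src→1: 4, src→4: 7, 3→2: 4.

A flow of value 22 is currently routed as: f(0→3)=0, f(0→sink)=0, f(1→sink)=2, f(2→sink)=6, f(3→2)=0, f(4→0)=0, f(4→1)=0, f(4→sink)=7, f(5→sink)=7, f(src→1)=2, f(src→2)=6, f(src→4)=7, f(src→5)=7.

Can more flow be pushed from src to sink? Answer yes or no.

No

Residual reachable from src: {1, src}; sink is not reachable.
Saturated cut: src→4, src→5, src→2, 1→sink with total capacity 22 = current flow value. Flow is maximum.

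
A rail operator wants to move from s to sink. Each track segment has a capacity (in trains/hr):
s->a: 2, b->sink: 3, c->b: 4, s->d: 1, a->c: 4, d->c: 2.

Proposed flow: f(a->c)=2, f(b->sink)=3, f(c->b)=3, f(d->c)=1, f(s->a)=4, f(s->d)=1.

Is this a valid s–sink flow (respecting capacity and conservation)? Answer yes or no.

No

Capacity violated on s->a: flow 4 > capacity 2.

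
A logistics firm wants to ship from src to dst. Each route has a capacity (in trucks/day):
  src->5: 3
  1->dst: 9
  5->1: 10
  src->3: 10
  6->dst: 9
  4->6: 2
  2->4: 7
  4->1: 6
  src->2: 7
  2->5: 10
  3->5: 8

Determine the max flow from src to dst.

11

Augment src->5->1->dst: bottleneck 3. Total 3.
Augment src->3->5->1->dst: bottleneck 6. Total 9.
Augment src->2->4->6->dst: bottleneck 2. Total 11.
No augmenting path remains in the residual graph.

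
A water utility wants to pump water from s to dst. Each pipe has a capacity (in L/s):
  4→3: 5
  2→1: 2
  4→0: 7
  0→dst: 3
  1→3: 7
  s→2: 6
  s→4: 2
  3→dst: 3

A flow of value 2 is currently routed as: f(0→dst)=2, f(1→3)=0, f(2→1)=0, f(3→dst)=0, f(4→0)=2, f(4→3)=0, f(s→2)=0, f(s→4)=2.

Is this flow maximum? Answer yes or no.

Residual path s→2→1→3→dst has bottleneck 2 > 0.
Pushing 2 along it raises the flow to 4, so the given flow is not maximum.

No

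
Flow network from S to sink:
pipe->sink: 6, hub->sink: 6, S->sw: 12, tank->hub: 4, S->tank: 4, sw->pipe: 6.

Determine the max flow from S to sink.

10

Augment S->tank->hub->sink: bottleneck 4. Total 4.
Augment S->sw->pipe->sink: bottleneck 6. Total 10.
No augmenting path remains in the residual graph.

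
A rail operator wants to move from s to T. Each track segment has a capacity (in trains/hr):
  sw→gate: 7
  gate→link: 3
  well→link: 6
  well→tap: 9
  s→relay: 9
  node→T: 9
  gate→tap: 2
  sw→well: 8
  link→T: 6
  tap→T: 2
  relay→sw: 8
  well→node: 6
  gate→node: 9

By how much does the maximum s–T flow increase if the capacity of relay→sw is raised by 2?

Original max flow = 8.
After raising cap(relay→sw), augmenting paths through that edge carry 1 more unit.
New max flow = 9. Increase = 1.

1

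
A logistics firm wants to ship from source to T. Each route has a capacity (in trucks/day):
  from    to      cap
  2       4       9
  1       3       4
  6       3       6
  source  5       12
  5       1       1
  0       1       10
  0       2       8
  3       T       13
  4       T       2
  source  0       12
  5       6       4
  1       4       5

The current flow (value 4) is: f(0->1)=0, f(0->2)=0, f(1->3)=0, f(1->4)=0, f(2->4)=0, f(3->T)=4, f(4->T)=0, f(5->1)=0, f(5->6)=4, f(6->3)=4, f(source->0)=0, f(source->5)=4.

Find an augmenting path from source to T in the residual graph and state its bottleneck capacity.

source->5->1->3->T, bottleneck 1

Residual along source->5->1->3->T: source->5: 8, 5->1: 1, 1->3: 4, 3->T: 9.
Bottleneck = min = 1.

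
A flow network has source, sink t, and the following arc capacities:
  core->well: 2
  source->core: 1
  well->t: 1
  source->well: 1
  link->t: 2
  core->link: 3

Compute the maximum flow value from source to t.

Augment source->well->t: bottleneck 1. Total 1.
Augment source->core->link->t: bottleneck 1. Total 2.
No augmenting path remains in the residual graph.

2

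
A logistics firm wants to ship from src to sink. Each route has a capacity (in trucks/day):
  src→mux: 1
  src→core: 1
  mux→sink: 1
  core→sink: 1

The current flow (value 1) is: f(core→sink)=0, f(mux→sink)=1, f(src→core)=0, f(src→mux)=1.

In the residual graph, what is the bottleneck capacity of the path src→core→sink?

1

Residual capacities along the path: src→core: 1, core→sink: 1.
Minimum is 1.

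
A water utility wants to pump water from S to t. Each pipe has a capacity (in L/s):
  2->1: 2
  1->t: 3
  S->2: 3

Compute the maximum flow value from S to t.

Augment S->2->1->t: bottleneck 2. Total 2.
No augmenting path remains in the residual graph.

2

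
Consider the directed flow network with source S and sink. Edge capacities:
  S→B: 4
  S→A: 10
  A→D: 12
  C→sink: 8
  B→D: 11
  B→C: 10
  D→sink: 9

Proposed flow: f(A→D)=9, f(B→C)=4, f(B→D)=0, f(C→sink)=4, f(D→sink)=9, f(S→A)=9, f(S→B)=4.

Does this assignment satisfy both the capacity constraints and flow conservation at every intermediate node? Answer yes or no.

Yes

Every edge has 0 ≤ f(e) ≤ cap(e).
At each intermediate node, inflow equals outflow.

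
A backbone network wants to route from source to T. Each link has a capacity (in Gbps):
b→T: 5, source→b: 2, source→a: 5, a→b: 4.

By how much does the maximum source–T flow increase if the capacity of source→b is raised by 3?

Original max flow = 5.
Edge source→b does not cross the min cut (source side {a, b, source}), so extra capacity there cannot help.
New max flow = 5. Increase = 0.

0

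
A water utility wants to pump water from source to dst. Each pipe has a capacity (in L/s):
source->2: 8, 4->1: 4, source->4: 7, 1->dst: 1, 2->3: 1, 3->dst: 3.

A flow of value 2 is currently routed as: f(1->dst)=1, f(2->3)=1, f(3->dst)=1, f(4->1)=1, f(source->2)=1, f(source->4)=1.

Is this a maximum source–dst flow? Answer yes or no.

Residual reachable from source: {1, 2, 4, source}; dst is not reachable.
Saturated cut: 2->3, 1->dst with total capacity 2 = current flow value. Flow is maximum.

Yes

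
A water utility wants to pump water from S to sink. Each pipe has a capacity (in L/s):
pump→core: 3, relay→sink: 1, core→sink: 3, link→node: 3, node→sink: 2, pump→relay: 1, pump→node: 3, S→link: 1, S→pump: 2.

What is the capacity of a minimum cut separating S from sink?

3

Max flow = 3 (via 3 augmenting paths).
In the residual at optimum, the set reachable from S is {S}.
Cut edges: S→pump (cap 2), S→link (cap 1). Sum = 3.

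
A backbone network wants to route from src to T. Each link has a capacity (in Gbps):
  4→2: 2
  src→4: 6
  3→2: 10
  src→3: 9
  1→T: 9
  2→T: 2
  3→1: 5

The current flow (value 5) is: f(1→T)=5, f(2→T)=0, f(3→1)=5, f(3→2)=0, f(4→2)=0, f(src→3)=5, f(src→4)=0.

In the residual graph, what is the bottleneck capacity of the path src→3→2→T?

2

Residual capacities along the path: src→3: 4, 3→2: 10, 2→T: 2.
Minimum is 2.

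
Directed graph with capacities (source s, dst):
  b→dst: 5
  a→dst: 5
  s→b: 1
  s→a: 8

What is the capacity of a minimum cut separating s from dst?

6

Max flow = 6 (via 2 augmenting paths).
In the residual at optimum, the set reachable from s is {a, s}.
Cut edges: s→b (cap 1), a→dst (cap 5). Sum = 6.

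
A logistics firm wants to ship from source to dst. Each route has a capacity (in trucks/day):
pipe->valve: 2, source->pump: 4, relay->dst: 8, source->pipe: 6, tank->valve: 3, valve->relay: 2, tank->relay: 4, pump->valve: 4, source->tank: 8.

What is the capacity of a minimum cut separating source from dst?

Max flow = 6 (via 2 augmenting paths).
In the residual at optimum, the set reachable from source is {pipe, pump, source, tank, valve}.
Cut edges: tank->relay (cap 4), valve->relay (cap 2). Sum = 6.

6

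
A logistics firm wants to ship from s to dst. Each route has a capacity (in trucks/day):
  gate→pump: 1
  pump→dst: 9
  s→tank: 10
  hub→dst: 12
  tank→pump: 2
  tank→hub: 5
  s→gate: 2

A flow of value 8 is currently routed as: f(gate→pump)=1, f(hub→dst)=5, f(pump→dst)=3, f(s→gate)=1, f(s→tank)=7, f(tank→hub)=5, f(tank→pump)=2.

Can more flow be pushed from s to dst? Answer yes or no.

Residual reachable from s: {gate, s, tank}; dst is not reachable.
Saturated cut: tank→hub, tank→pump, gate→pump with total capacity 8 = current flow value. Flow is maximum.

No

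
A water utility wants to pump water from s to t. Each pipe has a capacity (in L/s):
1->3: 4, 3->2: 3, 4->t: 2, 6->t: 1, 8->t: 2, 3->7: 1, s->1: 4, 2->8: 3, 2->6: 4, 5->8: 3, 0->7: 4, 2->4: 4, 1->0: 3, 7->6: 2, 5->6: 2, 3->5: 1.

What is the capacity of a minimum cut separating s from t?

4

Max flow = 4 (via 4 augmenting paths).
In the residual at optimum, the set reachable from s is {s}.
Cut edges: s->1 (cap 4). Sum = 4.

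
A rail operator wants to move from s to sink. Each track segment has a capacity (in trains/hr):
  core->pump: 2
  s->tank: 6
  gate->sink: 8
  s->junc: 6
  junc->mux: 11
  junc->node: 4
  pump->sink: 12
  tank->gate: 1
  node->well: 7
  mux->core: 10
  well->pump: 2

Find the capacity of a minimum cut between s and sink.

Max flow = 5 (via 3 augmenting paths).
In the residual at optimum, the set reachable from s is {core, junc, mux, node, s, tank, well}.
Cut edges: tank->gate (cap 1), well->pump (cap 2), core->pump (cap 2). Sum = 5.

5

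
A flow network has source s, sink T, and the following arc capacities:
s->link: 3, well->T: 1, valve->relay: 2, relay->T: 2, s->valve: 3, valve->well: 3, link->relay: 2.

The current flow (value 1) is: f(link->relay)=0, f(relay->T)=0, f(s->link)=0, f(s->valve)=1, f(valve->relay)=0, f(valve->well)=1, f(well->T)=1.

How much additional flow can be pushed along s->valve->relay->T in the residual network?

Residual capacities along the path: s->valve: 2, valve->relay: 2, relay->T: 2.
Minimum is 2.

2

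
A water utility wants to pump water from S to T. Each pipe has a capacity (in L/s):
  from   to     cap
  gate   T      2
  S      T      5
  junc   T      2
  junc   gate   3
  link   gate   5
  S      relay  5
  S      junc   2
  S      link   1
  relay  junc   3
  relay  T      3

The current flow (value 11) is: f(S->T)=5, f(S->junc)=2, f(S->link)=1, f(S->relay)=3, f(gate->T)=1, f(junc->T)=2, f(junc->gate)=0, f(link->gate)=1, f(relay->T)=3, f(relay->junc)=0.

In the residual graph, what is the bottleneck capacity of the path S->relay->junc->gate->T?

1

Residual capacities along the path: S->relay: 2, relay->junc: 3, junc->gate: 3, gate->T: 1.
Minimum is 1.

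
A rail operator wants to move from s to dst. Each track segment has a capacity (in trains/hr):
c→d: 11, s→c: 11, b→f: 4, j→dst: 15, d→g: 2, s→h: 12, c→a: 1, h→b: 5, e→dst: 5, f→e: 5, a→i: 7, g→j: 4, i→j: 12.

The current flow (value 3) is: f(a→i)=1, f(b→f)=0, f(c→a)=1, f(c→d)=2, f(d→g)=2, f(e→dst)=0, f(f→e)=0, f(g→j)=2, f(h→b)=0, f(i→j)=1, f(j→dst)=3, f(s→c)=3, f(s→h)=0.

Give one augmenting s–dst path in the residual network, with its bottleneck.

Residual along s→h→b→f→e→dst: s→h: 12, h→b: 5, b→f: 4, f→e: 5, e→dst: 5.
Bottleneck = min = 4.

s→h→b→f→e→dst, bottleneck 4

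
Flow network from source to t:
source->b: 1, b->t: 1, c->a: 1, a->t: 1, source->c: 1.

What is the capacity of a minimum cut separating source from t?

Max flow = 2 (via 2 augmenting paths).
In the residual at optimum, the set reachable from source is {source}.
Cut edges: source->c (cap 1), source->b (cap 1). Sum = 2.

2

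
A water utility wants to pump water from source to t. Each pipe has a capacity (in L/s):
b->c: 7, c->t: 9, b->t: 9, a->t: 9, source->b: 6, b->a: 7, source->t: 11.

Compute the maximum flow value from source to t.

Augment source->t: bottleneck 11. Total 11.
Augment source->b->t: bottleneck 6. Total 17.
No augmenting path remains in the residual graph.

17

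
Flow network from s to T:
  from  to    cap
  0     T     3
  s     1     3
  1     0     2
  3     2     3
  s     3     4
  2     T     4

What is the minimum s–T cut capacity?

Max flow = 5 (via 2 augmenting paths).
In the residual at optimum, the set reachable from s is {1, 3, s}.
Cut edges: 1->0 (cap 2), 3->2 (cap 3). Sum = 5.

5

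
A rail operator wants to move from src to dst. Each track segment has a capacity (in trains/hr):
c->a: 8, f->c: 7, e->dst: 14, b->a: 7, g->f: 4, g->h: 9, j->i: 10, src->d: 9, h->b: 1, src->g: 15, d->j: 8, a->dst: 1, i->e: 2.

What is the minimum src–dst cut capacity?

3

Max flow = 3 (via 2 augmenting paths).
In the residual at optimum, the set reachable from src is {a, b, c, d, f, g, h, i, j, src}.
Cut edges: i->e (cap 2), a->dst (cap 1). Sum = 3.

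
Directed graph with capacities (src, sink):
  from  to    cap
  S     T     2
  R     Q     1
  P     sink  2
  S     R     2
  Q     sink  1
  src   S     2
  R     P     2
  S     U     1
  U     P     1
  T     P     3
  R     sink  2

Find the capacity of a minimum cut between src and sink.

2

Max flow = 2 (via 1 augmenting path).
In the residual at optimum, the set reachable from src is {src}.
Cut edges: src->S (cap 2). Sum = 2.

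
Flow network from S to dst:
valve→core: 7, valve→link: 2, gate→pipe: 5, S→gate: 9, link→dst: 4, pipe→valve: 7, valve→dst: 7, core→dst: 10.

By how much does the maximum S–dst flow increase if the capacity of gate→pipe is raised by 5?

2

Original max flow = 5.
After raising cap(gate→pipe), augmenting paths through that edge carry 2 more units.
New max flow = 7. Increase = 2.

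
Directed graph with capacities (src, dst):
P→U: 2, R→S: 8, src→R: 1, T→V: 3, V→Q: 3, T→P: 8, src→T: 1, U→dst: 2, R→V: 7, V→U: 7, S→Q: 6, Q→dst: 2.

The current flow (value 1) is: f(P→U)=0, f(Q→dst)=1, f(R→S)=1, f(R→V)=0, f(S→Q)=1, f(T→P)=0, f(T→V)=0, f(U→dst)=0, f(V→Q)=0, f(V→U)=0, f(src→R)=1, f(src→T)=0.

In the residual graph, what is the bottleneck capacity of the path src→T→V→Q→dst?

Residual capacities along the path: src→T: 1, T→V: 3, V→Q: 3, Q→dst: 1.
Minimum is 1.

1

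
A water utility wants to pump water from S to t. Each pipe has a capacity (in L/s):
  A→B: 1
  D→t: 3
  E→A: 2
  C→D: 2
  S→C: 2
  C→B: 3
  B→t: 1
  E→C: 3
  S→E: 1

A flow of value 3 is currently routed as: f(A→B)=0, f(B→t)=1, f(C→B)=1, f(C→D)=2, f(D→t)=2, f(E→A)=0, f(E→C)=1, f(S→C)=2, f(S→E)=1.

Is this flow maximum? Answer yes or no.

Residual reachable from S: {S}; t is not reachable.
Saturated cut: S→E, S→C with total capacity 3 = current flow value. Flow is maximum.

Yes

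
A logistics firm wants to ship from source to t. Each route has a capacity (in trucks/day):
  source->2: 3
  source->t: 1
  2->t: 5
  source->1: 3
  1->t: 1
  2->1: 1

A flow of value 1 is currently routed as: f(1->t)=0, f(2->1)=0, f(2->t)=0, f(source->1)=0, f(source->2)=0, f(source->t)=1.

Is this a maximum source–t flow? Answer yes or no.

No

Residual path source->2->t has bottleneck 3 > 0.
Pushing 3 along it raises the flow to 4, so the given flow is not maximum.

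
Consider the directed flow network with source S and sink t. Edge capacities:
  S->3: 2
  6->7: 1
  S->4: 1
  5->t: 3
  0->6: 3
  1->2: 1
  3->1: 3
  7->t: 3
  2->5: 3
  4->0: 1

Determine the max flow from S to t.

Augment S->3->1->2->5->t: bottleneck 1. Total 1.
Augment S->4->0->6->7->t: bottleneck 1. Total 2.
No augmenting path remains in the residual graph.

2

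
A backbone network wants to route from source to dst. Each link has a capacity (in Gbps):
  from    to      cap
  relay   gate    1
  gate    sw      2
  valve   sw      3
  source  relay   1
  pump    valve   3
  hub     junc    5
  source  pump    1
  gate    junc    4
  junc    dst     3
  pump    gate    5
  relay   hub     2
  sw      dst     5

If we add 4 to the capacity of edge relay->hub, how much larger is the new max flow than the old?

Original max flow = 2.
Edge relay->hub does not cross the min cut (source side {source}), so extra capacity there cannot help.
New max flow = 2. Increase = 0.

0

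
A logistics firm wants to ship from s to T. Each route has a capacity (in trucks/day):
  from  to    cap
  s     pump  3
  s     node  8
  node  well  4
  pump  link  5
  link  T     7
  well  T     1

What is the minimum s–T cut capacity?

4

Max flow = 4 (via 2 augmenting paths).
In the residual at optimum, the set reachable from s is {node, s, well}.
Cut edges: s->pump (cap 3), well->T (cap 1). Sum = 4.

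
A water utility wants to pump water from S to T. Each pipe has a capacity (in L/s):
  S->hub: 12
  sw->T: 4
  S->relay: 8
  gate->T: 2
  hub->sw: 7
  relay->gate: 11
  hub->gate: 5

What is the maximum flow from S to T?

6

Augment S->relay->gate->T: bottleneck 2. Total 2.
Augment S->hub->sw->T: bottleneck 4. Total 6.
No augmenting path remains in the residual graph.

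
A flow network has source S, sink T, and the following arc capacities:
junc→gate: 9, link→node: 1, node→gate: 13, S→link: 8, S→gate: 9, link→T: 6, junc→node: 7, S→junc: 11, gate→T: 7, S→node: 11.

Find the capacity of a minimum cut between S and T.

Max flow = 13 (via 2 augmenting paths).
In the residual at optimum, the set reachable from S is {S, gate, junc, link, node}.
Cut edges: link→T (cap 6), gate→T (cap 7). Sum = 13.

13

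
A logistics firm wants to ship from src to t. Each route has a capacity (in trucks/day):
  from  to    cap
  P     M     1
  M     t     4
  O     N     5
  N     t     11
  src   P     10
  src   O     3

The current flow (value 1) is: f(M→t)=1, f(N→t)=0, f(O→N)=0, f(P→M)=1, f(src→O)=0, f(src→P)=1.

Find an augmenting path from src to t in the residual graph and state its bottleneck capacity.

src→O→N→t, bottleneck 3

Residual along src→O→N→t: src→O: 3, O→N: 5, N→t: 11.
Bottleneck = min = 3.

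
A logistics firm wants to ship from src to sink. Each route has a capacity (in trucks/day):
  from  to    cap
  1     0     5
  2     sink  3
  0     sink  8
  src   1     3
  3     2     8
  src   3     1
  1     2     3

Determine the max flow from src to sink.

Augment src->1->0->sink: bottleneck 3. Total 3.
Augment src->3->2->sink: bottleneck 1. Total 4.
No augmenting path remains in the residual graph.

4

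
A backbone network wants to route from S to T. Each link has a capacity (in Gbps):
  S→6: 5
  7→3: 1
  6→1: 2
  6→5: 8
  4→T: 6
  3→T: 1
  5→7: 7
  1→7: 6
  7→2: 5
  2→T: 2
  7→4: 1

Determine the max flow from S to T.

4

Augment S→6→5→7→3→T: bottleneck 1. Total 1.
Augment S→6→5→7→2→T: bottleneck 2. Total 3.
Augment S→6→5→7→4→T: bottleneck 1. Total 4.
No augmenting path remains in the residual graph.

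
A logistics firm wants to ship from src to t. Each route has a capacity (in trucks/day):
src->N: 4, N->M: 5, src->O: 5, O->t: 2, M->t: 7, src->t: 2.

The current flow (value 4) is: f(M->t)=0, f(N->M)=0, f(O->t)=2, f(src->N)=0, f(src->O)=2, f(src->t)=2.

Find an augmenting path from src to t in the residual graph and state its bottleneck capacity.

Residual along src->N->M->t: src->N: 4, N->M: 5, M->t: 7.
Bottleneck = min = 4.

src->N->M->t, bottleneck 4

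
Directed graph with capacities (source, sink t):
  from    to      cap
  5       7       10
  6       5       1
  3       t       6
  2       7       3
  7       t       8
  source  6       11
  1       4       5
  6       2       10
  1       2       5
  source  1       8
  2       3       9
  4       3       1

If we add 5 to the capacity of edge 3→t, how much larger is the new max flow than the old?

4

Original max flow = 10.
After raising cap(3→t), augmenting paths through that edge carry 4 more units.
New max flow = 14. Increase = 4.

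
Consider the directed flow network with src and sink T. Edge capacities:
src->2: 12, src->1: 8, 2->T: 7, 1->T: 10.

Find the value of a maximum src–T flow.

Augment src->1->T: bottleneck 8. Total 8.
Augment src->2->T: bottleneck 7. Total 15.
No augmenting path remains in the residual graph.

15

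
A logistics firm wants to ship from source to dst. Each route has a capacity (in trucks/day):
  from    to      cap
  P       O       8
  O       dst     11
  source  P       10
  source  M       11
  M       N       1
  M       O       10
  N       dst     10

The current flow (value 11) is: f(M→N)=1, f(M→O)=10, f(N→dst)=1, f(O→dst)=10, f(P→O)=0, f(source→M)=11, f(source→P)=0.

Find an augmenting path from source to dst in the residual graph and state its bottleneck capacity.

source→P→O→dst, bottleneck 1

Residual along source→P→O→dst: source→P: 10, P→O: 8, O→dst: 1.
Bottleneck = min = 1.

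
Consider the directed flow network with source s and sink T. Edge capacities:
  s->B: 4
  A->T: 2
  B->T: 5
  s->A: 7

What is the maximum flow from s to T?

Augment s->A->T: bottleneck 2. Total 2.
Augment s->B->T: bottleneck 4. Total 6.
No augmenting path remains in the residual graph.

6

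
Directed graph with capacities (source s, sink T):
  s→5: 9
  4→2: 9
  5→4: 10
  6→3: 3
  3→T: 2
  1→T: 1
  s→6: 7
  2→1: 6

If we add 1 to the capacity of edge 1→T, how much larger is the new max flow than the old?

1

Original max flow = 3.
After raising cap(1→T), augmenting paths through that edge carry 1 more unit.
New max flow = 4. Increase = 1.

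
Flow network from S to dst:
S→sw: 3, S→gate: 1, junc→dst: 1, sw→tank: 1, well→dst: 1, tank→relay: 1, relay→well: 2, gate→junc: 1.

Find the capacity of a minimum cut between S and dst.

2

Max flow = 2 (via 2 augmenting paths).
In the residual at optimum, the set reachable from S is {S, sw}.
Cut edges: sw→tank (cap 1), S→gate (cap 1). Sum = 2.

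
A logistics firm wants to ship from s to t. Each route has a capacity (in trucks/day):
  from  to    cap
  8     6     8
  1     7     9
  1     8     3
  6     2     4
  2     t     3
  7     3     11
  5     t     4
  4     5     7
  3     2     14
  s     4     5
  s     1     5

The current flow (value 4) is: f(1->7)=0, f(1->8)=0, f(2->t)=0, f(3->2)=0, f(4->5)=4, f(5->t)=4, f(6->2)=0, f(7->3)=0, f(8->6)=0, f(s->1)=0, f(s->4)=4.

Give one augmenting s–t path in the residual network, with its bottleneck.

Residual along s->1->7->3->2->t: s->1: 5, 1->7: 9, 7->3: 11, 3->2: 14, 2->t: 3.
Bottleneck = min = 3.

s->1->7->3->2->t, bottleneck 3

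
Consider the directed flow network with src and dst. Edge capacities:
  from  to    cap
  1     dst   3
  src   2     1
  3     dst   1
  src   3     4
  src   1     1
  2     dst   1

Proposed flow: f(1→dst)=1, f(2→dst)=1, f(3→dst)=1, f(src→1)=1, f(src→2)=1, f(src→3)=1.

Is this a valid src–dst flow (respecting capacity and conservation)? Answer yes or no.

Every edge has 0 ≤ f(e) ≤ cap(e).
At each intermediate node, inflow equals outflow.

Yes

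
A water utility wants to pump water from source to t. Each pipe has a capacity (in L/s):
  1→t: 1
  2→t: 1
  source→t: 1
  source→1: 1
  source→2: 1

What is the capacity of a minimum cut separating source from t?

3

Max flow = 3 (via 3 augmenting paths).
In the residual at optimum, the set reachable from source is {source}.
Cut edges: source→2 (cap 1), source→1 (cap 1), source→t (cap 1). Sum = 3.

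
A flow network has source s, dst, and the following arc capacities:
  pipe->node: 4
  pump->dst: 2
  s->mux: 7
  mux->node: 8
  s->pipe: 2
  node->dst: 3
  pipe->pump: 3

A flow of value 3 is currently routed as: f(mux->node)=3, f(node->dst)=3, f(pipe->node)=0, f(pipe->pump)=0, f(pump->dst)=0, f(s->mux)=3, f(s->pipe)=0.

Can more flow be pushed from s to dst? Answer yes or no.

Yes

Residual path s->pipe->pump->dst has bottleneck 2 > 0.
Pushing 2 along it raises the flow to 5, so the given flow is not maximum.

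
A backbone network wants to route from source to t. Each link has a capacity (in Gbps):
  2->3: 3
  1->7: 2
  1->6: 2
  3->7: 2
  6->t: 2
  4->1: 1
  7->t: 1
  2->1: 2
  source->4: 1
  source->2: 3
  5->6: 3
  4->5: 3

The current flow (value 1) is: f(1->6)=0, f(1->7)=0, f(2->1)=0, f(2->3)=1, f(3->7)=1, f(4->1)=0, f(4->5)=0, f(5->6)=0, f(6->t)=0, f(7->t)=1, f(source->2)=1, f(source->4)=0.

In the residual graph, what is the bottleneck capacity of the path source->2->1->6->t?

2

Residual capacities along the path: source->2: 2, 2->1: 2, 1->6: 2, 6->t: 2.
Minimum is 2.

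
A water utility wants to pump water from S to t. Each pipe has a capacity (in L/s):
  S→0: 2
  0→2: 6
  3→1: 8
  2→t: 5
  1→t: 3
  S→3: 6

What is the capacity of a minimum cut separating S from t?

Max flow = 5 (via 2 augmenting paths).
In the residual at optimum, the set reachable from S is {1, 3, S}.
Cut edges: S→0 (cap 2), 1→t (cap 3). Sum = 5.

5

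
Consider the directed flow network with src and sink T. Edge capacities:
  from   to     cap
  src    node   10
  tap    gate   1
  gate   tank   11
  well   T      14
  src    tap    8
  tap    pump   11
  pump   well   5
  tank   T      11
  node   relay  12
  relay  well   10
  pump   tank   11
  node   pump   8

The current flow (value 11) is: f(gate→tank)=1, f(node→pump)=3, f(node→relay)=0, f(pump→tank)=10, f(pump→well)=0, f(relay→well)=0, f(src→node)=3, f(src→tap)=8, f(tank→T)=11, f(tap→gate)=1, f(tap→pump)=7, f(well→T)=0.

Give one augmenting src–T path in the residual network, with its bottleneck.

src→node→pump→well→T, bottleneck 5

Residual along src→node→pump→well→T: src→node: 7, node→pump: 5, pump→well: 5, well→T: 14.
Bottleneck = min = 5.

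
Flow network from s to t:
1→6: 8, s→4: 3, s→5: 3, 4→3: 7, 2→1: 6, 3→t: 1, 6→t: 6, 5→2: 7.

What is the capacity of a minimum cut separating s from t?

Max flow = 4 (via 2 augmenting paths).
In the residual at optimum, the set reachable from s is {3, 4, s}.
Cut edges: s→5 (cap 3), 3→t (cap 1). Sum = 4.

4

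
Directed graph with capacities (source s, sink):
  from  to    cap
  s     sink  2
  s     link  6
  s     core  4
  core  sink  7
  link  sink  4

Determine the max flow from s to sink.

Augment s->sink: bottleneck 2. Total 2.
Augment s->core->sink: bottleneck 4. Total 6.
Augment s->link->sink: bottleneck 4. Total 10.
No augmenting path remains in the residual graph.

10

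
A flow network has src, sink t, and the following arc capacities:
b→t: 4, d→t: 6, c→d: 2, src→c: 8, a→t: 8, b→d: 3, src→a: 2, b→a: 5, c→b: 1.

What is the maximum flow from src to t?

5

Augment src→a→t: bottleneck 2. Total 2.
Augment src→c→b→t: bottleneck 1. Total 3.
Augment src→c→d→t: bottleneck 2. Total 5.
No augmenting path remains in the residual graph.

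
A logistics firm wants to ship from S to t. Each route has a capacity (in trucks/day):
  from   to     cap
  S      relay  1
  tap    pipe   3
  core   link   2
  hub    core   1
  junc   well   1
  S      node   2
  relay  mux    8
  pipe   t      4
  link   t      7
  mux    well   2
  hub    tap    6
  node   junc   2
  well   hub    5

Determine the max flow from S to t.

2

Augment S→node→junc→well→hub→tap→pipe→t: bottleneck 1. Total 1.
Augment S→relay→mux→well→hub→tap→pipe→t: bottleneck 1. Total 2.
No augmenting path remains in the residual graph.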